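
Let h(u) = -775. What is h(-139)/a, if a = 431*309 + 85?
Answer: -775/133264 ≈ -0.0058155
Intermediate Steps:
a = 133264 (a = 133179 + 85 = 133264)
h(-139)/a = -775/133264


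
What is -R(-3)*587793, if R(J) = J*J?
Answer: -5290137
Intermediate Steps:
R(J) = J²
-R(-3)*587793 = -(-3)²*587793 = -9*587793 = -1*5290137 = -5290137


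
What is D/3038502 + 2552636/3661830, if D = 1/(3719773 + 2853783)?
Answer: 8497624437474544177/12190087460129519160 ≈ 0.69709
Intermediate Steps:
D = 1/6573556 ≈ 1.5212e-7
D/3038502 + 2552636/3661830 = (1/6573556)/3038502 + 2552636/3661830 = (1/6573556)*(1/3038502) + 2552636*(1/3661830) = 1/19973763053112 + 1276318/1830915 = 8497624437474544177/12190087460129519160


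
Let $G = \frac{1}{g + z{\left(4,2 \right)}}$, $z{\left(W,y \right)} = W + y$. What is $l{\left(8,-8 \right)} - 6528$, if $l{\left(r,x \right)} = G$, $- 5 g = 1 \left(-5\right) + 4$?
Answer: $- \frac{202363}{31} \approx -6527.8$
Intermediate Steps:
$g = \frac{1}{5}$ ($g = - \frac{1 \left(-5\right) + 4}{5} = - \frac{-5 + 4}{5} = \left(- \frac{1}{5}\right) \left(-1\right) = \frac{1}{5} \approx 0.2$)
$G = \frac{5}{31}$ ($G = \frac{1}{\frac{1}{5} + \left(4 + 2\right)} = \frac{1}{\frac{1}{5} + 6} = \frac{1}{\frac{31}{5}} = \frac{5}{31} \approx 0.16129$)
$l{\left(r,x \right)} = \frac{5}{31}$
$l{\left(8,-8 \right)} - 6528 = \frac{5}{31} - 6528 = - \frac{202363}{31}$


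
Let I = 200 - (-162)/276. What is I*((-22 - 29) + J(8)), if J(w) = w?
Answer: -396761/46 ≈ -8625.2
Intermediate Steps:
I = 9227/46 (I = 200 - (-162)/276 = 200 - 1*(-27/46) = 200 + 27/46 = 9227/46 ≈ 200.59)
I*((-22 - 29) + J(8)) = 9227*((-22 - 29) + 8)/46 = 9227*(-51 + 8)/46 = (9227/46)*(-43) = -396761/46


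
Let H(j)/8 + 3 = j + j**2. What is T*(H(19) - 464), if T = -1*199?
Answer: -507848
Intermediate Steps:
H(j) = -24 + 8*j + 8*j**2 (H(j) = -24 + 8*(j + j**2) = -24 + (8*j + 8*j**2) = -24 + 8*j + 8*j**2)
T = -199
T*(H(19) - 464) = -199*((-24 + 8*19 + 8*19**2) - 464) = -199*((-24 + 152 + 8*361) - 464) = -199*((-24 + 152 + 2888) - 464) = -199*(3016 - 464) = -199*2552 = -507848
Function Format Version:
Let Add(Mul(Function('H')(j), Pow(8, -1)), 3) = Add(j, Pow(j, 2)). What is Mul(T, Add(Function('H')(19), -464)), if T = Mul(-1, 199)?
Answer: -507848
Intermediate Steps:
Function('H')(j) = Add(-24, Mul(8, j), Mul(8, Pow(j, 2))) (Function('H')(j) = Add(-24, Mul(8, Add(j, Pow(j, 2)))) = Add(-24, Add(Mul(8, j), Mul(8, Pow(j, 2)))) = Add(-24, Mul(8, j), Mul(8, Pow(j, 2))))
T = -199
Mul(T, Add(Function('H')(19), -464)) = Mul(-199, Add(Add(-24, Mul(8, 19), Mul(8, Pow(19, 2))), -464)) = Mul(-199, Add(Add(-24, 152, Mul(8, 361)), -464)) = Mul(-199, Add(Add(-24, 152, 2888), -464)) = Mul(-199, Add(3016, -464)) = Mul(-199, 2552) = -507848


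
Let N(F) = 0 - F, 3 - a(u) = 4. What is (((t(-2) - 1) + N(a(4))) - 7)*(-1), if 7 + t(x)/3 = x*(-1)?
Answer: 22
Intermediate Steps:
a(u) = -1 (a(u) = 3 - 1*4 = 3 - 4 = -1)
t(x) = -21 - 3*x (t(x) = -21 + 3*(x*(-1)) = -21 + 3*(-x) = -21 - 3*x)
N(F) = -F
(((t(-2) - 1) + N(a(4))) - 7)*(-1) = ((((-21 - 3*(-2)) - 1) - 1*(-1)) - 7)*(-1) = ((((-21 + 6) - 1) + 1) - 7)*(-1) = (((-15 - 1) + 1) - 7)*(-1) = ((-16 + 1) - 7)*(-1) = (-15 - 7)*(-1) = -22*(-1) = 22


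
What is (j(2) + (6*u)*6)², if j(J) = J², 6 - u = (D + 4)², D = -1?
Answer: 10816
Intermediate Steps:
u = -3 (u = 6 - (-1 + 4)² = 6 - 1*3² = 6 - 1*9 = 6 - 9 = -3)
(j(2) + (6*u)*6)² = (2² + (6*(-3))*6)² = (4 - 18*6)² = (4 - 108)² = (-104)² = 10816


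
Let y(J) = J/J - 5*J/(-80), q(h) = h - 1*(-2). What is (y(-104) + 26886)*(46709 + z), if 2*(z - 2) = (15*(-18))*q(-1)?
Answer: 1251986168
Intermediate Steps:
q(h) = 2 + h (q(h) = h + 2 = 2 + h)
y(J) = 1 + J/16 (y(J) = 1 - 5*J*(-1/80) = 1 + J/16)
z = -133 (z = 2 + ((15*(-18))*(2 - 1))/2 = 2 + (-270*1)/2 = 2 + (1/2)*(-270) = 2 - 135 = -133)
(y(-104) + 26886)*(46709 + z) = ((1 + (1/16)*(-104)) + 26886)*(46709 - 133) = ((1 - 13/2) + 26886)*46576 = (-11/2 + 26886)*46576 = (53761/2)*46576 = 1251986168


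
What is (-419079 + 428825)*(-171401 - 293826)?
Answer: -4534102342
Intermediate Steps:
(-419079 + 428825)*(-171401 - 293826) = 9746*(-465227) = -4534102342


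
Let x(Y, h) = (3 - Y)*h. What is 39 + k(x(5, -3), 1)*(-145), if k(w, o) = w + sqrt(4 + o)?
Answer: -831 - 145*sqrt(5) ≈ -1155.2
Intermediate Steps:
x(Y, h) = h*(3 - Y)
39 + k(x(5, -3), 1)*(-145) = 39 + (-3*(3 - 1*5) + sqrt(4 + 1))*(-145) = 39 + (-3*(3 - 5) + sqrt(5))*(-145) = 39 + (-3*(-2) + sqrt(5))*(-145) = 39 + (6 + sqrt(5))*(-145) = 39 + (-870 - 145*sqrt(5)) = -831 - 145*sqrt(5)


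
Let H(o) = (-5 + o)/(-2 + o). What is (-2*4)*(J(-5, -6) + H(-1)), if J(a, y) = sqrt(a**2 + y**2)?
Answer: -16 - 8*sqrt(61) ≈ -78.482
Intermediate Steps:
H(o) = (-5 + o)/(-2 + o)
(-2*4)*(J(-5, -6) + H(-1)) = (-2*4)*(sqrt((-5)**2 + (-6)**2) + (-5 - 1)/(-2 - 1)) = -8*(sqrt(25 + 36) - 6/(-3)) = -8*(sqrt(61) - 1/3*(-6)) = -8*(sqrt(61) + 2) = -8*(2 + sqrt(61)) = -16 - 8*sqrt(61)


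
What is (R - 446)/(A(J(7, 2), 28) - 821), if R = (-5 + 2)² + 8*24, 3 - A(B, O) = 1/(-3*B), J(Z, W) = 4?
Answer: 588/1963 ≈ 0.29954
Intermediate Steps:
A(B, O) = 3 + 1/(3*B) (A(B, O) = 3 - 1/((-3*B)) = 3 - (-1)/(3*B) = 3 + 1/(3*B))
R = 201 (R = (-3)² + 192 = 9 + 192 = 201)
(R - 446)/(A(J(7, 2), 28) - 821) = (201 - 446)/((3 + (⅓)/4) - 821) = -245/((3 + (⅓)*(¼)) - 821) = -245/((3 + 1/12) - 821) = -245/(37/12 - 821) = -245/(-9815/12) = -245*(-12/9815) = 588/1963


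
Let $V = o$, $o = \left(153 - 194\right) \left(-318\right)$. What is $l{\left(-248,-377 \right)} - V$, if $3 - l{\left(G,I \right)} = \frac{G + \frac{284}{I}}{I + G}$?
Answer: $- \frac{614293131}{47125} \approx -13035.0$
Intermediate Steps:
$o = 13038$ ($o = \left(-41\right) \left(-318\right) = 13038$)
$V = 13038$
$l{\left(G,I \right)} = 3 - \frac{G + \frac{284}{I}}{G + I}$ ($l{\left(G,I \right)} = 3 - \frac{G + \frac{284}{I}}{I + G} = 3 - \frac{G + \frac{284}{I}}{G + I}$)
$l{\left(-248,-377 \right)} - V = \frac{-284 + 3 \left(-377\right)^{2} + 2 \left(-248\right) \left(-377\right)}{\left(-377\right) \left(-248 - 377\right)} - 13038 = - \frac{-284 + 3 \cdot 142129 + 186992}{377 \left(-625\right)} - 13038 = \left(- \frac{1}{377}\right) \left(- \frac{1}{625}\right) \left(-284 + 426387 + 186992\right) - 13038 = \left(- \frac{1}{377}\right) \left(- \frac{1}{625}\right) 613095 - 13038 = \frac{122619}{47125} - 13038 = - \frac{614293131}{47125}$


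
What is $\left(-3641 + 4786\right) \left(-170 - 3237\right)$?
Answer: $-3901015$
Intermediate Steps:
$\left(-3641 + 4786\right) \left(-170 - 3237\right) = 1145 \left(-3407\right) = -3901015$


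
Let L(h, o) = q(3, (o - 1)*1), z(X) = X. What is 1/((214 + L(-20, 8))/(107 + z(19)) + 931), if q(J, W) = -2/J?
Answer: 189/176279 ≈ 0.0010722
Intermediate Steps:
L(h, o) = -2/3
1/((214 + L(-20, 8))/(107 + z(19)) + 931) = 1/((214 - 2/3)/(107 + 19) + 931) = 1/((640/3)/126 + 931) = 1/((640/3)*(1/126) + 931) = 1/(320/189 + 931) = 1/(176279/189) = 189/176279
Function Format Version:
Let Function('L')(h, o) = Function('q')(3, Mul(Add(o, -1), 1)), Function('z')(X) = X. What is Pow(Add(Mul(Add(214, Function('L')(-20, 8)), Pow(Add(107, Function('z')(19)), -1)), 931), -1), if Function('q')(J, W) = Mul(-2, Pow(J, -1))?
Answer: Rational(189, 176279) ≈ 0.0010722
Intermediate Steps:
Function('L')(h, o) = Rational(-2, 3) (Function('L')(h, o) = Mul(-2, Pow(3, -1)) = Mul(-2, Rational(1, 3)) = Rational(-2, 3))
Pow(Add(Mul(Add(214, Function('L')(-20, 8)), Pow(Add(107, Function('z')(19)), -1)), 931), -1) = Pow(Add(Mul(Add(214, Rational(-2, 3)), Pow(Add(107, 19), -1)), 931), -1) = Pow(Add(Mul(Rational(640, 3), Pow(126, -1)), 931), -1) = Pow(Add(Mul(Rational(640, 3), Rational(1, 126)), 931), -1) = Pow(Add(Rational(320, 189), 931), -1) = Pow(Rational(176279, 189), -1) = Rational(189, 176279)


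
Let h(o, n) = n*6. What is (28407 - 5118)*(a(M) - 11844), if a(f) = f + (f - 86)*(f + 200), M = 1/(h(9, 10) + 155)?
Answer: -31266278378286/46225 ≈ -6.7639e+8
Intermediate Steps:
h(o, n) = 6*n
M = 1/215 (M = 1/(6*10 + 155) = 1/(60 + 155) = 1/215 ≈ 0.0046512)
a(f) = f + (-86 + f)*(200 + f)
(28407 - 5118)*(a(M) - 11844) = (28407 - 5118)*((-17200 + (1/215)**2 + 115*(1/215)) - 11844) = 23289*((-17200 + 1/46225 + 23/43) - 11844) = 23289*(-795045274/46225 - 11844) = 23289*(-1342534174/46225) = -31266278378286/46225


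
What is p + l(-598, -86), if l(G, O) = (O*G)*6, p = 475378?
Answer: 783946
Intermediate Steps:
l(G, O) = 6*G*O (l(G, O) = (G*O)*6 = 6*G*O)
p + l(-598, -86) = 475378 + 6*(-598)*(-86) = 475378 + 308568 = 783946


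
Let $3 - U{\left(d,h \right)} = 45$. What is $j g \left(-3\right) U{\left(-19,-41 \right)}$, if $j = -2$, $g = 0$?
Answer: $0$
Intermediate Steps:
$U{\left(d,h \right)} = -42$ ($U{\left(d,h \right)} = 3 - 45 = -42$)
$j g \left(-3\right) U{\left(-19,-41 \right)} = \left(-2\right) 0 \left(-3\right) \left(-42\right) = 0 \left(-3\right) \left(-42\right) = 0 \left(-42\right) = 0$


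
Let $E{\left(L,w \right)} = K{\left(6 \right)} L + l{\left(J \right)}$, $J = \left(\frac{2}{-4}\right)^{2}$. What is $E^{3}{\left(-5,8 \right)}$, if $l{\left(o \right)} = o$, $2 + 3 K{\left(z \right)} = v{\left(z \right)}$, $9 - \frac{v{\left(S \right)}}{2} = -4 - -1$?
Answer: $- \frac{83453453}{1728} \approx -48295.0$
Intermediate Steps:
$v{\left(S \right)} = 24$ ($v{\left(S \right)} = 18 - 2 \left(-4 - -1\right) = 18 - 2 \left(-4 + 1\right) = 18 - -6 = 18 + 6 = 24$)
$K{\left(z \right)} = \frac{22}{3}$ ($K{\left(z \right)} = - \frac{2}{3} + \frac{1}{3} \cdot 24 = - \frac{2}{3} + 8 = \frac{22}{3}$)
$J = \frac{1}{4}$ ($J = \left(2 \left(- \frac{1}{4}\right)\right)^{2} = \left(- \frac{1}{2}\right)^{2} = \frac{1}{4} \approx 0.25$)
$E{\left(L,w \right)} = \frac{1}{4} + \frac{22 L}{3}$ ($E{\left(L,w \right)} = \frac{22 L}{3} + \frac{1}{4} = \frac{1}{4} + \frac{22 L}{3}$)
$E^{3}{\left(-5,8 \right)} = \left(\frac{1}{4} + \frac{22}{3} \left(-5\right)\right)^{3} = \left(\frac{1}{4} - \frac{110}{3}\right)^{3} = \left(- \frac{437}{12}\right)^{3} = - \frac{83453453}{1728}$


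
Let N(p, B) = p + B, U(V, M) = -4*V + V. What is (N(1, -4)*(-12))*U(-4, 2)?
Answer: 432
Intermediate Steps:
U(V, M) = -3*V
N(p, B) = B + p
(N(1, -4)*(-12))*U(-4, 2) = ((-4 + 1)*(-12))*(-3*(-4)) = -3*(-12)*12 = 36*12 = 432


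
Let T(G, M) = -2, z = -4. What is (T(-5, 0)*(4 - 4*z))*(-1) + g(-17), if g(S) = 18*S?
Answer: -266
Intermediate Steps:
(T(-5, 0)*(4 - 4*z))*(-1) + g(-17) = -2*(4 - 4*(-4))*(-1) + 18*(-17) = -2*(4 + 16)*(-1) - 306 = -2*20*(-1) - 306 = -40*(-1) - 306 = 40 - 306 = -266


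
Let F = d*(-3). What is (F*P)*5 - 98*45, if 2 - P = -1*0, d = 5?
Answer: -4560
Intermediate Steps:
P = 2 (P = 2 - (-1)*0 = 2 - 1*0 = 2 + 0 = 2)
F = -15 (F = 5*(-3) = -15)
(F*P)*5 - 98*45 = -15*2*5 - 98*45 = -30*5 - 4410 = -150 - 4410 = -4560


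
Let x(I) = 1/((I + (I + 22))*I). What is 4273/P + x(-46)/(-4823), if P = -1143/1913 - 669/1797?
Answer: -19010249969662579/4314468088840 ≈ -4406.2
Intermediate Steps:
x(I) = 1/(I*(22 + 2*I)) (x(I) = 1/((I + (22 + I))*I) = 1/((22 + 2*I)*I) = 1/(I*(22 + 2*I)))
P = -1111256/1145887 (P = -1143*1/1913 - 669*1/1797 = -1143/1913 - 223/599 = -1111256/1145887 ≈ -0.96978)
4273/P + x(-46)/(-4823) = 4273/(-1111256/1145887) + ((½)/(-46*(11 - 46)))/(-4823) = 4273*(-1145887/1111256) + ((½)*(-1/46)/(-35))*(-1/4823) = -4896375151/1111256 + ((½)*(-1/46)*(-1/35))*(-1/4823) = -4896375151/1111256 + (1/3220)*(-1/4823) = -4896375151/1111256 - 1/15530060 = -19010249969662579/4314468088840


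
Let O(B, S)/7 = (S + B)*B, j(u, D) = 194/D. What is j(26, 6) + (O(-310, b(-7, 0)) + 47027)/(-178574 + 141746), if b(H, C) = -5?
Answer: 14845/1188 ≈ 12.496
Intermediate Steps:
O(B, S) = 7*B*(B + S) (O(B, S) = 7*((S + B)*B) = 7*((B + S)*B) = 7*(B*(B + S)) = 7*B*(B + S))
j(26, 6) + (O(-310, b(-7, 0)) + 47027)/(-178574 + 141746) = 194/6 + (7*(-310)*(-310 - 5) + 47027)/(-178574 + 141746) = 194*(⅙) + (7*(-310)*(-315) + 47027)/(-36828) = 97/3 + (683550 + 47027)*(-1/36828) = 97/3 + 730577*(-1/36828) = 97/3 - 23567/1188 = 14845/1188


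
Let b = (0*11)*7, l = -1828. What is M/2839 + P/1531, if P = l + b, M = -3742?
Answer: -10918694/4346509 ≈ -2.5121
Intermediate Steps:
b = 0 (b = 0*7 = 0)
P = -1828 (P = -1828 + 0 = -1828)
M/2839 + P/1531 = -3742/2839 - 1828/1531 = -10918694/4346509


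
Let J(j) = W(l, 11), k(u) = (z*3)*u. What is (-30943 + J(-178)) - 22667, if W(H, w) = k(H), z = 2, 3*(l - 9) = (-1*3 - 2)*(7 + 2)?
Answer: -53646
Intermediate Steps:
l = -6 (l = 9 + ((-1*3 - 2)*(7 + 2))/3 = 9 + ((-3 - 2)*9)/3 = 9 + (-5*9)/3 = 9 + (⅓)*(-45) = 9 - 15 = -6)
k(u) = 6*u (k(u) = (2*3)*u = 6*u)
W(H, w) = 6*H
J(j) = -36 (J(j) = 6*(-6) = -36)
(-30943 + J(-178)) - 22667 = (-30943 - 36) - 22667 = -30979 - 22667 = -53646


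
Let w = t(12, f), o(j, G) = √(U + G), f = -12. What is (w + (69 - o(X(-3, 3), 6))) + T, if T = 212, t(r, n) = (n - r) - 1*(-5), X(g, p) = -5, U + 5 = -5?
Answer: 262 - 2*I ≈ 262.0 - 2.0*I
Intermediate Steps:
U = -10 (U = -5 - 5 = -10)
o(j, G) = √(-10 + G)
t(r, n) = 5 + n - r (t(r, n) = (n - r) + 5 = 5 + n - r)
w = -19 (w = 5 - 12 - 1*12 = 5 - 12 - 12 = -19)
(w + (69 - o(X(-3, 3), 6))) + T = (-19 + (69 - √(-10 + 6))) + 212 = (-19 + (69 - √(-4))) + 212 = (-19 + (69 - 2*I)) + 212 = (50 - 2*I) + 212 = 262 - 2*I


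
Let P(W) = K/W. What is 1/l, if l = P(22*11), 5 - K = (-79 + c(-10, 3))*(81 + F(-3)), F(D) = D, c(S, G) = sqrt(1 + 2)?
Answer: 1492414/38013637 + 18876*sqrt(3)/38013637 ≈ 0.040120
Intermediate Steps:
c(S, G) = sqrt(3)
K = 6167 - 78*sqrt(3) (K = 5 - (-79 + sqrt(3))*(81 - 3) = 5 - (-79 + sqrt(3))*78 = 5 - (-6162 + 78*sqrt(3)) = 5 + (6162 - 78*sqrt(3)) = 6167 - 78*sqrt(3) ≈ 6031.9)
P(W) = (6167 - 78*sqrt(3))/W
l = 6167/242 - 39*sqrt(3)/121 (l = (6167 - 78*sqrt(3))/((22*11)) = (6167 - 78*sqrt(3))/242 = 6167/242 - 39*sqrt(3)/121 ≈ 24.925)
1/l = 1/(6167/242 - 39*sqrt(3)/121)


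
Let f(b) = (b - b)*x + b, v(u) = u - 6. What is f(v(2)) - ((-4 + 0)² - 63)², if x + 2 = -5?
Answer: -2213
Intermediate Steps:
x = -7 (x = -2 - 5 = -7)
v(u) = -6 + u
f(b) = b (f(b) = (b - b)*(-7) + b = 0*(-7) + b = 0 + b = b)
f(v(2)) - ((-4 + 0)² - 63)² = (-6 + 2) - ((-4 + 0)² - 63)² = -4 - ((-4)² - 63)² = -4 - (16 - 63)² = -4 - 1*(-47)² = -4 - 1*2209 = -4 - 2209 = -2213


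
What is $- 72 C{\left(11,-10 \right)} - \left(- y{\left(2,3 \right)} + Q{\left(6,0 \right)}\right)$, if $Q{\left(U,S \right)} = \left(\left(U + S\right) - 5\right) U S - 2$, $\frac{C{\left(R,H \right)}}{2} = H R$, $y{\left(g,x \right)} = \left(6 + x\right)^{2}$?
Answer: $15923$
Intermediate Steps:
$C{\left(R,H \right)} = 2 H R$
$Q{\left(U,S \right)} = -2 + S U \left(-5 + S + U\right)$ ($Q{\left(U,S \right)} = \left(\left(S + U\right) - 5\right) U S - 2 = \left(-5 + S + U\right) U S - 2 = U \left(-5 + S + U\right) S - 2 = S U \left(-5 + S + U\right) - 2 = -2 + S U \left(-5 + S + U\right)$)
$- 72 C{\left(11,-10 \right)} - \left(- y{\left(2,3 \right)} + Q{\left(6,0 \right)}\right) = - 72 \cdot 2 \left(-10\right) 11 - \left(-2 + 0 - \left(6 + 3\right)^{2} - 0 \cdot 6\right) = \left(-72\right) \left(-220\right) - \left(-2 + 0 - 81\right) = 15840 + \left(81 - \left(-2 + 0 + 0 + 0\right)\right) = 15840 + \left(81 - -2\right) = 15840 + \left(81 + 2\right) = 15840 + 83 = 15923$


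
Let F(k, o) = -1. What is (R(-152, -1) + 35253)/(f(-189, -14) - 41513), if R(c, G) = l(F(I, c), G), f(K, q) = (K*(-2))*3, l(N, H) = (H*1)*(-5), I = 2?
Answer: -35258/40379 ≈ -0.87318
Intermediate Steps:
l(N, H) = -5*H (l(N, H) = H*(-5) = -5*H)
f(K, q) = -6*K (f(K, q) = -2*K*3 = -6*K)
R(c, G) = -5*G
(R(-152, -1) + 35253)/(f(-189, -14) - 41513) = (-5*(-1) + 35253)/(-6*(-189) - 41513) = (5 + 35253)/(1134 - 41513) = 35258/(-40379) = 35258*(-1/40379) = -35258/40379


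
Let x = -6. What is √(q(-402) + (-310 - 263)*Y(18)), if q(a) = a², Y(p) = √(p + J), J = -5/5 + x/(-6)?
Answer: 3*√(17956 - 191*√2) ≈ 398.96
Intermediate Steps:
J = 0 (J = -5/5 - 6/(-6) = -5*⅕ - 6*(-⅙) = -1 + 1 = 0)
Y(p) = √p (Y(p) = √(p + 0) = √p)
√(q(-402) + (-310 - 263)*Y(18)) = √((-402)² + (-310 - 263)*√18) = √(161604 - 1719*√2)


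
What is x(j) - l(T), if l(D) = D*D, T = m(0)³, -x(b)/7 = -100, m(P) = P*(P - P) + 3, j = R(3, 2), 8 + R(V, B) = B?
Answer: -29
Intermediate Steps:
R(V, B) = -8 + B
j = -6 (j = -8 + 2 = -6)
m(P) = 3 (m(P) = P*0 + 3 = 0 + 3 = 3)
x(b) = 700 (x(b) = -7*(-100) = 700)
T = 27 (T = 3³ = 27)
l(D) = D²
x(j) - l(T) = 700 - 1*27² = 700 - 1*729 = 700 - 729 = -29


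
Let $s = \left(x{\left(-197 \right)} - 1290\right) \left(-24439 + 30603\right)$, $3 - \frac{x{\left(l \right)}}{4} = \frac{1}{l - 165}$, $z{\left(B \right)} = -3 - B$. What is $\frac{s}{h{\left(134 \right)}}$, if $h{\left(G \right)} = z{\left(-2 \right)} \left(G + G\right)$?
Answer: $\frac{5320268}{181} \approx 29394.0$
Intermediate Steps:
$h{\left(G \right)} = - 2 G$ ($h{\left(G \right)} = \left(-3 - -2\right) \left(G + G\right) = \left(-3 + 2\right) 2 G = - 2 G$)
$x{\left(l \right)} = 12 - \frac{4}{-165 + l}$ ($x{\left(l \right)} = 12 - \frac{4}{l - 165} = 12 - \frac{4}{-165 + l}$)
$s = - \frac{1425831824}{181}$ ($s = \left(\frac{4 \left(-496 + 3 \left(-197\right)\right)}{-165 - 197} - 1290\right) \left(-24439 + 30603\right) = \left(\frac{4 \left(-496 - 591\right)}{-362} - 1290\right) 6164 = \left(4 \left(- \frac{1}{362}\right) \left(-1087\right) - 1290\right) 6164 = \left(\frac{2174}{181} - 1290\right) 6164 = \left(- \frac{231316}{181}\right) 6164 = - \frac{1425831824}{181} \approx -7.8775 \cdot 10^{6}$)
$\frac{s}{h{\left(134 \right)}} = - \frac{1425831824}{181 \left(\left(-2\right) 134\right)} = - \frac{1425831824}{181 \left(-268\right)} = \left(- \frac{1425831824}{181}\right) \left(- \frac{1}{268}\right) = \frac{5320268}{181}$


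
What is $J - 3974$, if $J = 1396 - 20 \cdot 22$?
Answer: $-3018$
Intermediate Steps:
$J = 956$ ($J = 1396 - 440 = 956$)
$J - 3974 = 956 - 3974 = -3018$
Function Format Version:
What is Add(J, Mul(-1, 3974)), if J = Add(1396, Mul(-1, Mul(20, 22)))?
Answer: -3018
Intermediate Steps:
J = 956 (J = Add(1396, Mul(-1, 440)) = Add(1396, -440) = 956)
Add(J, Mul(-1, 3974)) = Add(956, Mul(-1, 3974)) = Add(956, -3974) = -3018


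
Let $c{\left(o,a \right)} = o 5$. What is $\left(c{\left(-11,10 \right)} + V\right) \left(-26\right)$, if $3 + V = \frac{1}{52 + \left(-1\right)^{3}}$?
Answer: $\frac{76882}{51} \approx 1507.5$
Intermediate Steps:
$c{\left(o,a \right)} = 5 o$
$V = - \frac{152}{51}$ ($V = -3 + \frac{1}{52 + \left(-1\right)^{3}} = -3 + \frac{1}{52 - 1} = -3 + \frac{1}{51} = - \frac{152}{51} \approx -2.9804$)
$\left(c{\left(-11,10 \right)} + V\right) \left(-26\right) = \left(5 \left(-11\right) - \frac{152}{51}\right) \left(-26\right) = \left(-55 - \frac{152}{51}\right) \left(-26\right) = \left(- \frac{2957}{51}\right) \left(-26\right) = \frac{76882}{51}$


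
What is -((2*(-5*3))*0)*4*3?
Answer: 0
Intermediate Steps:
-((2*(-5*3))*0)*4*3 = -((2*(-15))*0)*4*3 = --30*0*4*3 = -0*4*3 = -0*3 = -1*0 = 0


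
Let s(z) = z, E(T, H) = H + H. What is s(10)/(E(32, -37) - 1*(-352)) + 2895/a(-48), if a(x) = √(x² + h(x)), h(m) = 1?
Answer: 5/139 + 579*√2305/461 ≈ 60.335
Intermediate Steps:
E(T, H) = 2*H
a(x) = √(1 + x²) (a(x) = √(x² + 1) = √(1 + x²))
s(10)/(E(32, -37) - 1*(-352)) + 2895/a(-48) = 10/(2*(-37) - 1*(-352)) + 2895/(√(1 + (-48)²)) = 10/(-74 + 352) + 2895/(√(1 + 2304)) = 10/278 + 2895/(√2305) = 10*(1/278) + 2895*(√2305/2305) = 5/139 + 579*√2305/461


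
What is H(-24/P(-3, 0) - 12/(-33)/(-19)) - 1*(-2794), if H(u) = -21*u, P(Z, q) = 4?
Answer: 610364/209 ≈ 2920.4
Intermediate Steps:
H(-24/P(-3, 0) - 12/(-33)/(-19)) - 1*(-2794) = -21*(-24/4 - 12/(-33)/(-19)) - 1*(-2794) = -21*(-24*¼ - 12*(-1/33)*(-1/19)) + 2794 = -21*(-6 + (4/11)*(-1/19)) + 2794 = -21*(-6 - 4/209) + 2794 = -21*(-1258/209) + 2794 = 26418/209 + 2794 = 610364/209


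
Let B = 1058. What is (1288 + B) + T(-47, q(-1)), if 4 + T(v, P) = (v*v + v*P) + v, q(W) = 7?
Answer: 4175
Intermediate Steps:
T(v, P) = -4 + v + v² + P*v (T(v, P) = -4 + ((v*v + v*P) + v) = -4 + ((v² + P*v) + v) = -4 + (v + v² + P*v) = -4 + v + v² + P*v)
(1288 + B) + T(-47, q(-1)) = (1288 + 1058) + (-4 - 47 + (-47)² + 7*(-47)) = 2346 + (-4 - 47 + 2209 - 329) = 2346 + 1829 = 4175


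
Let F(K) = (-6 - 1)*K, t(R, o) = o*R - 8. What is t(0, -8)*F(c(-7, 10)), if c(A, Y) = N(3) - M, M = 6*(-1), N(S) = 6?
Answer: 672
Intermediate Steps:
t(R, o) = -8 + R*o (t(R, o) = R*o - 8 = -8 + R*o)
M = -6
c(A, Y) = 12 (c(A, Y) = 6 - 1*(-6) = 6 + 6 = 12)
F(K) = -7*K
t(0, -8)*F(c(-7, 10)) = (-8 + 0*(-8))*(-7*12) = (-8 + 0)*(-84) = -8*(-84) = 672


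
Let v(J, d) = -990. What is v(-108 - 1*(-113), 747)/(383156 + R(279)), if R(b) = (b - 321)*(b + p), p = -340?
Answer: -495/192859 ≈ -0.0025666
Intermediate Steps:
R(b) = (-340 + b)*(-321 + b) (R(b) = (b - 321)*(b - 340) = (-321 + b)*(-340 + b) = (-340 + b)*(-321 + b))
v(-108 - 1*(-113), 747)/(383156 + R(279)) = -990/(383156 + (109140 + 279² - 661*279)) = -990/(383156 + (109140 + 77841 - 184419)) = -990/(383156 + 2562) = -990/385718 = -990*1/385718 = -495/192859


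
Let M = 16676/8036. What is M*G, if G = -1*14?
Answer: -8338/287 ≈ -29.052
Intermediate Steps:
G = -14
M = 4169/2009 (M = 16676*(1/8036) = 4169/2009 ≈ 2.0752)
M*G = (4169/2009)*(-14) = -8338/287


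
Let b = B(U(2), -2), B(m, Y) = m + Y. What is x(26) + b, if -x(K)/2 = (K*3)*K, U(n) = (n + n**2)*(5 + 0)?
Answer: -4028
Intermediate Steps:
U(n) = 5*n + 5*n**2 (U(n) = (n + n**2)*5 = 5*n + 5*n**2)
x(K) = -6*K**2 (x(K) = -2*K*3*K = -2*3*K*K = -6*K**2)
B(m, Y) = Y + m
b = 28 (b = -2 + 5*2*(1 + 2) = -2 + 5*2*3 = -2 + 30 = 28)
x(26) + b = -6*26**2 + 28 = -6*676 + 28 = -4056 + 28 = -4028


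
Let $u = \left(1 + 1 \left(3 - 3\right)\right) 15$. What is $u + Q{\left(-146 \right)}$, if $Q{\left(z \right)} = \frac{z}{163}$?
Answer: $\frac{2299}{163} \approx 14.104$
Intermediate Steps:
$u = 15$ ($u = \left(1 + 1 \cdot 0\right) 15 = \left(1 + 0\right) 15 = 1 \cdot 15 = 15$)
$Q{\left(z \right)} = \frac{z}{163}$ ($Q{\left(z \right)} = z \frac{1}{163} = \frac{z}{163}$)
$u + Q{\left(-146 \right)} = 15 + \frac{1}{163} \left(-146\right) = 15 - \frac{146}{163} = \frac{2299}{163}$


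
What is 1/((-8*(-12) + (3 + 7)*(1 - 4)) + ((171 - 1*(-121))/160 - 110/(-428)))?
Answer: 4280/291391 ≈ 0.014688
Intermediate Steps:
1/((-8*(-12) + (3 + 7)*(1 - 4)) + ((171 - 1*(-121))/160 - 110/(-428))) = 1/((96 + 10*(-3)) + ((171 + 121)*(1/160) - 110*(-1/428))) = 1/((96 - 30) + (292*(1/160) + 55/214)) = 1/(66 + (73/40 + 55/214)) = 1/(66 + 8911/4280) = 1/(291391/4280) = 4280/291391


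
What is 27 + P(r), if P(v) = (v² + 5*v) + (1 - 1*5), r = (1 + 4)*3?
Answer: 323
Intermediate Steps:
r = 15 (r = 5*3 = 15)
P(v) = -4 + v² + 5*v (P(v) = (v² + 5*v) + (1 - 5) = (v² + 5*v) - 4 = -4 + v² + 5*v)
27 + P(r) = 27 + (-4 + 15² + 5*15) = 27 + (-4 + 225 + 75) = 27 + 296 = 323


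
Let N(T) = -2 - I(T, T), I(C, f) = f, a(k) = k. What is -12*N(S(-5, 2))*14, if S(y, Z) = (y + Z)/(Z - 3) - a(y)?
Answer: 1680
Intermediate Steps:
S(y, Z) = -y + (Z + y)/(-3 + Z) (S(y, Z) = (y + Z)/(Z - 3) - y = (Z + y)/(-3 + Z) - y = -y + (Z + y)/(-3 + Z))
N(T) = -2 - T
-12*N(S(-5, 2))*14 = -12*(-2 - (2 + 4*(-5) - 1*2*(-5))/(-3 + 2))*14 = -12*(-2 - (2 - 20 + 10)/(-1))*14 = -12*(-2 - (-1)*(-8))*14 = -12*(-2 - 1*8)*14 = -12*(-2 - 8)*14 = -12*(-10)*14 = 120*14 = 1680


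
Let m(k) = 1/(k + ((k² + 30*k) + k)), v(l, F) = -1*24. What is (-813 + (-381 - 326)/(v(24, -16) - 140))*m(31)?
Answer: -132625/320292 ≈ -0.41408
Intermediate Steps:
v(l, F) = -24
m(k) = 1/(k² + 32*k) (m(k) = 1/(k + (k² + 31*k)) = 1/(k² + 32*k))
(-813 + (-381 - 326)/(v(24, -16) - 140))*m(31) = (-813 + (-381 - 326)/(-24 - 140))*(1/(31*(32 + 31))) = (-813 - 707/(-164))*((1/31)/63) = (-813 - 707*(-1/164))*((1/31)*(1/63)) = (-813 + 707/164)*(1/1953) = -132625/164*1/1953 = -132625/320292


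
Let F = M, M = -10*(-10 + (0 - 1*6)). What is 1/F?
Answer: 1/160 ≈ 0.0062500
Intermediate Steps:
M = 160 (M = -10*(-10 + (0 - 6)) = -10*(-10 - 6) = -10*(-16) = 160)
F = 160
1/F = 1/160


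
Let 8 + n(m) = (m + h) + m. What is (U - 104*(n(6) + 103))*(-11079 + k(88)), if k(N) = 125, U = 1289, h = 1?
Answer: 108915622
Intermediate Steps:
n(m) = -7 + 2*m (n(m) = -8 + ((m + 1) + m) = -8 + ((1 + m) + m) = -8 + (1 + 2*m) = -7 + 2*m)
(U - 104*(n(6) + 103))*(-11079 + k(88)) = (1289 - 104*((-7 + 2*6) + 103))*(-11079 + 125) = (1289 - 104*((-7 + 12) + 103))*(-10954) = (1289 - 104*(5 + 103))*(-10954) = (1289 - 104*108)*(-10954) = (1289 - 11232)*(-10954) = -9943*(-10954) = 108915622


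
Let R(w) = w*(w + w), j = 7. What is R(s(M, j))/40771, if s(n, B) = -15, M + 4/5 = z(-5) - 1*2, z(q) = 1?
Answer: 450/40771 ≈ 0.011037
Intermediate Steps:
M = -9/5 (M = -⅘ + (1 - 1*2) = -⅘ + (1 - 2) = -⅘ - 1 = -9/5 ≈ -1.8000)
R(w) = 2*w² (R(w) = w*(2*w) = 2*w²)
R(s(M, j))/40771 = (2*(-15)²)/40771 = (2*225)*(1/40771) = 450*(1/40771) = 450/40771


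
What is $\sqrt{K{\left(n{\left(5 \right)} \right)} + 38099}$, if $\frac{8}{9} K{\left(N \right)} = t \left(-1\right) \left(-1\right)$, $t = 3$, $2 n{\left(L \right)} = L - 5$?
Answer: $\frac{\sqrt{609638}}{4} \approx 195.2$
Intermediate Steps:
$n{\left(L \right)} = - \frac{5}{2} + \frac{L}{2}$ ($n{\left(L \right)} = \frac{L - 5}{2} = \frac{-5 + L}{2} = - \frac{5}{2} + \frac{L}{2}$)
$K{\left(N \right)} = \frac{27}{8}$ ($K{\left(N \right)} = \frac{9 \cdot 3 \left(-1\right) \left(-1\right)}{8} = \frac{9 \left(\left(-3\right) \left(-1\right)\right)}{8} = \frac{9}{8} \cdot 3 = \frac{27}{8}$)
$\sqrt{K{\left(n{\left(5 \right)} \right)} + 38099} = \sqrt{\frac{27}{8} + 38099} = \sqrt{\frac{304819}{8}} = \frac{\sqrt{609638}}{4}$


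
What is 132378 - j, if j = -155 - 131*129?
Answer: 149432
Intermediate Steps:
j = -17054 (j = -155 - 16899 = -17054)
132378 - j = 132378 - 1*(-17054) = 132378 + 17054 = 149432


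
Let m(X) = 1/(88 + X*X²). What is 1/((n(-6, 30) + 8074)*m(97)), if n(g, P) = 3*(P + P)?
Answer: 912761/8254 ≈ 110.58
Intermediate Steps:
n(g, P) = 6*P (n(g, P) = 3*(2*P) = 6*P)
m(X) = 1/(88 + X³)
1/((n(-6, 30) + 8074)*m(97)) = 1/((6*30 + 8074)*(1/(88 + 97³))) = 1/((180 + 8074)*(1/(88 + 912673))) = 1/(8254*(1/912761)) = (1/8254)*912761 = 912761/8254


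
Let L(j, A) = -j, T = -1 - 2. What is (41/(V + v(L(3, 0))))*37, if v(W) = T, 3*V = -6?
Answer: -1517/5 ≈ -303.40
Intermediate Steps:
T = -3
V = -2 (V = (⅓)*(-6) = -2)
v(W) = -3
(41/(V + v(L(3, 0))))*37 = (41/(-2 - 3))*37 = (41/(-5))*37 = (41*(-⅕))*37 = -41/5*37 = -1517/5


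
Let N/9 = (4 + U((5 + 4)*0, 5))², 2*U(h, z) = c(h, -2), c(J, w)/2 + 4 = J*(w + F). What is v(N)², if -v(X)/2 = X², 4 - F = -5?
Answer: 0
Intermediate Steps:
F = 9 (F = 4 - 1*(-5) = 4 + 5 = 9)
c(J, w) = -8 + 2*J*(9 + w) (c(J, w) = -8 + 2*(J*(w + 9)) = -8 + 2*(J*(9 + w)) = -8 + 2*J*(9 + w))
U(h, z) = -4 + 7*h (U(h, z) = (-8 + 18*h + 2*h*(-2))/2 = (-8 + 18*h - 4*h)/2 = (-8 + 14*h)/2 = -4 + 7*h)
N = 0 (N = 9*(4 + (-4 + 7*((5 + 4)*0)))² = 9*(4 + (-4 + 7*(9*0)))² = 9*(4 + (-4 + 7*0))² = 9*(4 + (-4 + 0))² = 9*(4 - 4)² = 9*0² = 9*0 = 0)
v(X) = -2*X²
v(N)² = (-2*0²)² = (-2*0)² = 0² = 0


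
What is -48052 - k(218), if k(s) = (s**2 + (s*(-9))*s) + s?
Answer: 331922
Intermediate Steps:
k(s) = s - 8*s**2 (k(s) = (s**2 + (-9*s)*s) + s = (s**2 - 9*s**2) + s = -8*s**2 + s = s - 8*s**2)
-48052 - k(218) = -48052 - 218*(1 - 8*218) = -48052 - 218*(1 - 1744) = -48052 - 218*(-1743) = -48052 - 1*(-379974) = -48052 + 379974 = 331922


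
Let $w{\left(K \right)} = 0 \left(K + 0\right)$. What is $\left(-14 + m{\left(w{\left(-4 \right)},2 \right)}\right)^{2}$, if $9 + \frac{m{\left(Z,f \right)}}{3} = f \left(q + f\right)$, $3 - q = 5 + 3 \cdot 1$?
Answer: $3481$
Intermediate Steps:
$w{\left(K \right)} = 0$ ($w{\left(K \right)} = 0 K = 0$)
$q = -5$ ($q = 3 - \left(5 + 3 \cdot 1\right) = 3 - \left(5 + 3\right) = 3 - 8 = -5$)
$m{\left(Z,f \right)} = -27 + 3 f \left(-5 + f\right)$
$\left(-14 + m{\left(w{\left(-4 \right)},2 \right)}\right)^{2} = \left(-14 - \left(57 - 12\right)\right)^{2} = \left(-14 - 45\right)^{2} = \left(-59\right)^{2} = 3481$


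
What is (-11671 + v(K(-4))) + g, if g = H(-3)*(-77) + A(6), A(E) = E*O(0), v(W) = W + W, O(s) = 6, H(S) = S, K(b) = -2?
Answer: -11408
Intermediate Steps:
v(W) = 2*W
A(E) = 6*E (A(E) = E*6 = 6*E)
g = 267 (g = -3*(-77) + 6*6 = 231 + 36 = 267)
(-11671 + v(K(-4))) + g = (-11671 + 2*(-2)) + 267 = (-11671 - 4) + 267 = -11675 + 267 = -11408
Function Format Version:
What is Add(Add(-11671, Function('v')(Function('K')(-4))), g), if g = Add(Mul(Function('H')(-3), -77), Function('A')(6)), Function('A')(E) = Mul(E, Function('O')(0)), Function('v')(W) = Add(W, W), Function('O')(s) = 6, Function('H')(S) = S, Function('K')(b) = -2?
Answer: -11408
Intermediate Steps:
Function('v')(W) = Mul(2, W)
Function('A')(E) = Mul(6, E) (Function('A')(E) = Mul(E, 6) = Mul(6, E))
g = 267 (g = Add(Mul(-3, -77), Mul(6, 6)) = Add(231, 36) = 267)
Add(Add(-11671, Function('v')(Function('K')(-4))), g) = Add(Add(-11671, Mul(2, -2)), 267) = Add(Add(-11671, -4), 267) = Add(-11675, 267) = -11408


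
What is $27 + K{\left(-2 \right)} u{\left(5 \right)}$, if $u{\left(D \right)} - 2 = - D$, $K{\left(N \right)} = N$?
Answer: $33$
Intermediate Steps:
$u{\left(D \right)} = 2 - D$
$27 + K{\left(-2 \right)} u{\left(5 \right)} = 27 - 2 \left(2 - 5\right) = 27 - -6 = 27 + 6 = 33$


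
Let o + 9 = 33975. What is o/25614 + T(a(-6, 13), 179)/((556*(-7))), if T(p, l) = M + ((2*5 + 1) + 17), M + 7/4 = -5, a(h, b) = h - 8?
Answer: 29255861/22153264 ≈ 1.3206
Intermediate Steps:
a(h, b) = -8 + h
o = 33966 (o = -9 + 33975 = 33966)
M = -27/4 (M = -7/4 - 5 = -27/4 ≈ -6.7500)
T(p, l) = 85/4 (T(p, l) = -27/4 + ((2*5 + 1) + 17) = -27/4 + ((10 + 1) + 17) = -27/4 + (11 + 17) = -27/4 + 28 = 85/4)
o/25614 + T(a(-6, 13), 179)/((556*(-7))) = 33966/25614 + 85/(4*((556*(-7)))) = 33966*(1/25614) + (85/4)/(-3892) = 1887/1423 + (85/4)*(-1/3892) = 1887/1423 - 85/15568 = 29255861/22153264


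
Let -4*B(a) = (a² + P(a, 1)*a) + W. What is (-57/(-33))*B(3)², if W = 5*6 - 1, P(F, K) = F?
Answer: 41971/176 ≈ 238.47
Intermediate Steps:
W = 29 (W = 30 - 1 = 29)
B(a) = -29/4 - a²/2 (B(a) = -((a² + a*a) + 29)/4 = -((a² + a²) + 29)/4 = -(2*a² + 29)/4 = -(29 + 2*a²)/4 = -29/4 - a²/2)
(-57/(-33))*B(3)² = (-57/(-33))*(-29/4 - ½*3²)² = (-57*(-1/33))*(-29/4 - ½*9)² = 19*(-29/4 - 9/2)²/11 = 19*(-47/4)²/11 = (19/11)*(2209/16) = 41971/176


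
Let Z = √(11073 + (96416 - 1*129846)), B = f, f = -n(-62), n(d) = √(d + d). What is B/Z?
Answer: -2*√693067/22357 ≈ -0.074474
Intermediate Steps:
n(d) = √2*√d (n(d) = √(2*d) = √2*√d)
f = -2*I*√31 (f = -√2*√(-62) = -√2*I*√62 = -2*I*√31 ≈ -11.136*I)
B = -2*I*√31 ≈ -11.136*I
Z = I*√22357 (Z = √(11073 + (96416 - 129846)) = √(11073 - 33430) = √(-22357) = I*√22357 ≈ 149.52*I)
B/Z = (-2*I*√31)/((I*√22357)) = (-2*I*√31)*(-I*√22357/22357) = -2*√693067/22357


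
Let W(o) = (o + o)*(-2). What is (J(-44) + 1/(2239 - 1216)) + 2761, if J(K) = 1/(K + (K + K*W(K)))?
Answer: 2011046755/728376 ≈ 2761.0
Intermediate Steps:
W(o) = -4*o (W(o) = (2*o)*(-2) = -4*o)
J(K) = 1/(-4*K² + 2*K) (J(K) = 1/(K + (K + K*(-4*K))) = 1/(K + (K - 4*K²)) = 1/(-4*K² + 2*K))
(J(-44) + 1/(2239 - 1216)) + 2761 = (-½/(-44*(-1 + 2*(-44))) + 1/(2239 - 1216)) + 2761 = (-½*(-1/44)/(-1 - 88) + 1/1023) + 2761 = (-½*(-1/44)/(-89) + 1/1023) + 2761 = (-½*(-1/44)*(-1/89) + 1/1023) + 2761 = (-1/7832 + 1/1023) + 2761 = 619/728376 + 2761 = 2011046755/728376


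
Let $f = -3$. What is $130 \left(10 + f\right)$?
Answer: $910$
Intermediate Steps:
$130 \left(10 + f\right) = 130 \left(10 - 3\right) = 130 \cdot 7 = 910$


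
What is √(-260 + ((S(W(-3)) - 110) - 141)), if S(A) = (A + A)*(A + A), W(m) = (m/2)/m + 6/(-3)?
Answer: I*√502 ≈ 22.405*I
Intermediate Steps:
W(m) = -3/2 (W(m) = (m*(½))/m + 6*(-⅓) = (m/2)/m - 2 = ½ - 2 = -3/2)
S(A) = 4*A² (S(A) = (2*A)*(2*A) = 4*A²)
√(-260 + ((S(W(-3)) - 110) - 141)) = √(-260 + ((4*(-3/2)² - 110) - 141)) = √(-260 + ((4*(9/4) - 110) - 141)) = √(-260 + ((9 - 110) - 141)) = √(-260 + (-101 - 141)) = √(-260 - 242) = √(-502) = I*√502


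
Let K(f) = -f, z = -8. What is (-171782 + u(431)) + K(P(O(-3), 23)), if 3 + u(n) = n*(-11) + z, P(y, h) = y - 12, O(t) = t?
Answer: -176519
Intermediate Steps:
P(y, h) = -12 + y
u(n) = -11 - 11*n (u(n) = -3 + (n*(-11) - 8) = -3 + (-11*n - 8) = -3 + (-8 - 11*n) = -11 - 11*n)
(-171782 + u(431)) + K(P(O(-3), 23)) = (-171782 + (-11 - 11*431)) - (-12 - 3) = (-171782 + (-11 - 4741)) - 1*(-15) = (-171782 - 4752) + 15 = -176534 + 15 = -176519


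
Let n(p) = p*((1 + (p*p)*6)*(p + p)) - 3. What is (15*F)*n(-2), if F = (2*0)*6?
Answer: 0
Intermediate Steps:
F = 0 (F = 0*6 = 0)
n(p) = -3 + 2*p**2*(1 + 6*p**2) (n(p) = p*((1 + p**2*6)*(2*p)) - 3 = p*((1 + 6*p**2)*(2*p)) - 3 = p*(2*p*(1 + 6*p**2)) - 3 = 2*p**2*(1 + 6*p**2) - 3 = -3 + 2*p**2*(1 + 6*p**2))
(15*F)*n(-2) = (15*0)*(-3 + 2*(-2)**2 + 12*(-2)**4) = 0*(-3 + 2*4 + 12*16) = 0*(-3 + 8 + 192) = 0*197 = 0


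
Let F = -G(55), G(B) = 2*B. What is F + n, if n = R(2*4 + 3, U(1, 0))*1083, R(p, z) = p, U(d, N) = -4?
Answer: 11803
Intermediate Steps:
n = 11913 (n = (2*4 + 3)*1083 = (8 + 3)*1083 = 11*1083 = 11913)
F = -110 (F = -2*55 = -1*110 = -110)
F + n = -110 + 11913 = 11803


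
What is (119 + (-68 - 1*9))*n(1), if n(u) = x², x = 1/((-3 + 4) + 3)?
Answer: 21/8 ≈ 2.6250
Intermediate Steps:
x = ¼ (x = 1/(1 + 3) = 1/4 = ¼ ≈ 0.25000)
n(u) = 1/16 (n(u) = (¼)² = 1/16)
(119 + (-68 - 1*9))*n(1) = (119 + (-68 - 1*9))*(1/16) = (119 + (-68 - 9))*(1/16) = (119 - 77)*(1/16) = 42*(1/16) = 21/8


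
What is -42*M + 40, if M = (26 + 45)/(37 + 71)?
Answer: 223/18 ≈ 12.389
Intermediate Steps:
M = 71/108 ≈ 0.65741
-42*M + 40 = -42*71/108 + 40 = -497/18 + 40 = 223/18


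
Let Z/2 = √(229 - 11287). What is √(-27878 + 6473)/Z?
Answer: √26299610/7372 ≈ 0.69565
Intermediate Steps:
Z = 2*I*√11058 (Z = 2*√(229 - 11287) = 2*√(-11058) = 2*(I*√11058) = 2*I*√11058 ≈ 210.31*I)
√(-27878 + 6473)/Z = √(-27878 + 6473)/((2*I*√11058)) = √(-21405)*(-I*√11058/22116) = (I*√21405)*(-I*√11058/22116) = √26299610/7372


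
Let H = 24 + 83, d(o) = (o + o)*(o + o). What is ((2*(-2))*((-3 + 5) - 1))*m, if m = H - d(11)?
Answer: 1508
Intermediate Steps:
d(o) = 4*o² (d(o) = (2*o)*(2*o) = 4*o²)
H = 107
m = -377 (m = 107 - 4*11² = 107 - 4*121 = 107 - 1*484 = 107 - 484 = -377)
((2*(-2))*((-3 + 5) - 1))*m = ((2*(-2))*((-3 + 5) - 1))*(-377) = -4*(2 - 1)*(-377) = -4*1*(-377) = -4*(-377) = 1508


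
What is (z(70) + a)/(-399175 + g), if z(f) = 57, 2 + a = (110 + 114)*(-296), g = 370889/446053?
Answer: 29550565197/178052835386 ≈ 0.16597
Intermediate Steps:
g = 370889/446053 (g = 370889*(1/446053) = 370889/446053 ≈ 0.83149)
a = -66306 (a = -2 + (110 + 114)*(-296) = -2 + 224*(-296) = -2 - 66304 = -66306)
(z(70) + a)/(-399175 + g) = (57 - 66306)/(-399175 + 370889/446053) = -66249/(-178052835386/446053) = -66249*(-446053/178052835386) = 29550565197/178052835386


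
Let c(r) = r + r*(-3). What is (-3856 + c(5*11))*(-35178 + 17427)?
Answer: 70400466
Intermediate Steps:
c(r) = -2*r (c(r) = r - 3*r = -2*r)
(-3856 + c(5*11))*(-35178 + 17427) = (-3856 - 10*11)*(-35178 + 17427) = (-3856 - 2*55)*(-17751) = (-3856 - 110)*(-17751) = -3966*(-17751) = 70400466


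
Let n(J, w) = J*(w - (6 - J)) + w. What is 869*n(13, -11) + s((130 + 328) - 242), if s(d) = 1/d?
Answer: -11825351/216 ≈ -54747.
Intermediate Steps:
n(J, w) = w + J*(-6 + J + w) (n(J, w) = J*(w + (-6 + J)) + w = J*(-6 + J + w) + w = w + J*(-6 + J + w))
869*n(13, -11) + s((130 + 328) - 242) = 869*(-11 + 13² - 6*13 + 13*(-11)) + 1/((130 + 328) - 242) = 869*(-11 + 169 - 78 - 143) + 1/(458 - 242) = 869*(-63) + 1/216 = -54747 + 1/216 = -11825351/216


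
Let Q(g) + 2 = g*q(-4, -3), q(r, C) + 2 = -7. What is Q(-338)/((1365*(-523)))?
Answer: -608/142779 ≈ -0.0042583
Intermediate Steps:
q(r, C) = -9 (q(r, C) = -2 - 7 = -9)
Q(g) = -2 - 9*g (Q(g) = -2 + g*(-9) = -2 - 9*g)
Q(-338)/((1365*(-523))) = (-2 - 9*(-338))/((1365*(-523))) = (-2 + 3042)/(-713895) = 3040*(-1/713895) = -608/142779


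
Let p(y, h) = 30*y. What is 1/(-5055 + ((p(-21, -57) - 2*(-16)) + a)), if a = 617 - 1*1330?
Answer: -1/6366 ≈ -0.00015708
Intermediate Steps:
a = -713 (a = 617 - 1330 = -713)
1/(-5055 + ((p(-21, -57) - 2*(-16)) + a)) = 1/(-5055 + ((30*(-21) - 2*(-16)) - 713)) = 1/(-5055 + ((-630 + 32) - 713)) = 1/(-5055 + (-598 - 713)) = 1/(-5055 - 1311) = 1/(-6366) = -1/6366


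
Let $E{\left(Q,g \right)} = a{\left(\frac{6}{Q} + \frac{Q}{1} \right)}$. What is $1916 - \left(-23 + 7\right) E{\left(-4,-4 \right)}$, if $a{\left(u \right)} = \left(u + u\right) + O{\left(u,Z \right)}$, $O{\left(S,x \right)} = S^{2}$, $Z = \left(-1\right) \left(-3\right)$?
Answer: $2224$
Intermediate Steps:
$Z = 3$
$a{\left(u \right)} = u^{2} + 2 u$ ($a{\left(u \right)} = \left(u + u\right) + u^{2} = 2 u + u^{2} = u^{2} + 2 u$)
$E{\left(Q,g \right)} = \left(Q + \frac{6}{Q}\right) \left(2 + Q + \frac{6}{Q}\right)$ ($E{\left(Q,g \right)} = \left(\frac{6}{Q} + \frac{Q}{1}\right) \left(2 + \left(\frac{6}{Q} + \frac{Q}{1}\right)\right) = \left(\frac{6}{Q} + Q 1\right) \left(2 + \left(\frac{6}{Q} + Q 1\right)\right) = \left(\frac{6}{Q} + Q\right) \left(2 + \left(\frac{6}{Q} + Q\right)\right) = \left(Q + \frac{6}{Q}\right) \left(2 + \left(Q + \frac{6}{Q}\right)\right) = \left(Q + \frac{6}{Q}\right) \left(2 + Q + \frac{6}{Q}\right)$)
$1916 - \left(-23 + 7\right) E{\left(-4,-4 \right)} = 1916 - \left(-23 + 7\right) \frac{\left(6 + \left(-4\right)^{2}\right) \left(6 + \left(-4\right)^{2} + 2 \left(-4\right)\right)}{16} = 1916 - - 16 \frac{\left(6 + 16\right) \left(6 + 16 - 8\right)}{16} = 1916 - - 16 \cdot \frac{1}{16} \cdot 22 \cdot 14 = 1916 - \left(-16\right) \frac{77}{4} = 1916 - -308 = 1916 + 308 = 2224$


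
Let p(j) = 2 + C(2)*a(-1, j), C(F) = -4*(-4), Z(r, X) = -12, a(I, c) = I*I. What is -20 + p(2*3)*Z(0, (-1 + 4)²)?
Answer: -236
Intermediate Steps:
a(I, c) = I²
C(F) = 16
p(j) = 18 (p(j) = 2 + 16*(-1)² = 2 + 16*1 = 2 + 16 = 18)
-20 + p(2*3)*Z(0, (-1 + 4)²) = -20 + 18*(-12) = -20 - 216 = -236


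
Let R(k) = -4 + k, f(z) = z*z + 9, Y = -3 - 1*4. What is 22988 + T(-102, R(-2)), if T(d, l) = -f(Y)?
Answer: 22930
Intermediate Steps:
Y = -7 (Y = -3 - 4 = -7)
f(z) = 9 + z² (f(z) = z² + 9 = 9 + z²)
T(d, l) = -58 (T(d, l) = -(9 + (-7)²) = -(9 + 49) = -1*58 = -58)
22988 + T(-102, R(-2)) = 22988 - 58 = 22930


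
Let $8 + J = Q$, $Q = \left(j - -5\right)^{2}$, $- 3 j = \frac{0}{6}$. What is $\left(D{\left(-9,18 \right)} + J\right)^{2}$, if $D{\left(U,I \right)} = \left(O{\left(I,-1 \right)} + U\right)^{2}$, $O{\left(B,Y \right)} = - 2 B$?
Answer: $4169764$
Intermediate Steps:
$j = 0$ ($j = - \frac{0 \cdot \frac{1}{6}}{3} = \left(- \frac{1}{3}\right) 0 = 0$)
$Q = 25$ ($Q = \left(0 - -5\right)^{2} = \left(0 + 5\right)^{2} = 5^{2} = 25$)
$D{\left(U,I \right)} = \left(U - 2 I\right)^{2}$ ($D{\left(U,I \right)} = \left(- 2 I + U\right)^{2} = \left(U - 2 I\right)^{2}$)
$J = 17$ ($J = -8 + 25 = 17$)
$\left(D{\left(-9,18 \right)} + J\right)^{2} = \left(\left(\left(-1\right) \left(-9\right) + 2 \cdot 18\right)^{2} + 17\right)^{2} = \left(\left(9 + 36\right)^{2} + 17\right)^{2} = \left(45^{2} + 17\right)^{2} = \left(2025 + 17\right)^{2} = 2042^{2} = 4169764$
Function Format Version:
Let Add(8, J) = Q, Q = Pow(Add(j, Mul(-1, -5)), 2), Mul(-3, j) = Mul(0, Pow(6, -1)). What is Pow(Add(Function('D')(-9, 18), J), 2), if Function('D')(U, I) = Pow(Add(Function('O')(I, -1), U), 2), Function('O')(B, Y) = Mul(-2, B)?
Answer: 4169764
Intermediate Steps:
j = 0 (j = Mul(Rational(-1, 3), Mul(0, Pow(6, -1))) = Mul(Rational(-1, 3), Mul(0, Rational(1, 6))) = Mul(Rational(-1, 3), 0) = 0)
Q = 25 (Q = Pow(Add(0, Mul(-1, -5)), 2) = Pow(Add(0, 5), 2) = Pow(5, 2) = 25)
Function('D')(U, I) = Pow(Add(U, Mul(-2, I)), 2) (Function('D')(U, I) = Pow(Add(Mul(-2, I), U), 2) = Pow(Add(U, Mul(-2, I)), 2))
J = 17 (J = Add(-8, 25) = 17)
Pow(Add(Function('D')(-9, 18), J), 2) = Pow(Add(Pow(Add(Mul(-1, -9), Mul(2, 18)), 2), 17), 2) = Pow(Add(Pow(Add(9, 36), 2), 17), 2) = Pow(Add(Pow(45, 2), 17), 2) = Pow(Add(2025, 17), 2) = Pow(2042, 2) = 4169764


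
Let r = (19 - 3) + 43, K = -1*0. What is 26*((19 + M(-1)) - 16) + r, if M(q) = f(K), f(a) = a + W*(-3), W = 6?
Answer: -331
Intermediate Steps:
K = 0
f(a) = -18 + a (f(a) = a + 6*(-3) = a - 18 = -18 + a)
M(q) = -18 (M(q) = -18 + 0 = -18)
r = 59 (r = 16 + 43 = 59)
26*((19 + M(-1)) - 16) + r = 26*((19 - 18) - 16) + 59 = 26*(1 - 16) + 59 = 26*(-15) + 59 = -390 + 59 = -331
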